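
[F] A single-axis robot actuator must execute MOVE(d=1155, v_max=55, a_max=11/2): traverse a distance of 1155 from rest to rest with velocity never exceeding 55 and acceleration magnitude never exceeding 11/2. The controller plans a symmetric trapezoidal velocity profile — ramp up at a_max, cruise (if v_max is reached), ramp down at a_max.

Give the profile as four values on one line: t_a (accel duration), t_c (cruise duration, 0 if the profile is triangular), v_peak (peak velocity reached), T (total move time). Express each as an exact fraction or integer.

v_max²/a_max = 55²/(11/2) = 550
1155 ≥ 550 ⇒ cruise phase
t_a = 55/(11/2) = 10; v_peak = 55
d_cruise = 1155 − 550 = 605; t_c = 605/55 = 11
T = 2·10 + 11 = 31

t_a=10 t_c=11 v_peak=55 T=31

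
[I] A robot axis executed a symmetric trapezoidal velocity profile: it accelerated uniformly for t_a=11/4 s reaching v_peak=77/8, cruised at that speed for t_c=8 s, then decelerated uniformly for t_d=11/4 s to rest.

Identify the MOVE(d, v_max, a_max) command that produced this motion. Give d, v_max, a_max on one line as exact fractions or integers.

d=3311/32 v_max=77/8 a_max=7/2

a_max = (77/8)/(11/4) = 7/2
d_a = ½·77/8·11/4 = 847/64; d_c = 77/8·8 = 77
d = 2·847/64 + 77 = 3311/32
t_c = 8 > 0 → v_max = v_peak = 77/8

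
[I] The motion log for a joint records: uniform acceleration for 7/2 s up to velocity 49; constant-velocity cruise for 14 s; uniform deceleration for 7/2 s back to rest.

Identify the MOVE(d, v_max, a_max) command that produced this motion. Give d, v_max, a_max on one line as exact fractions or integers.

d=1715/2 v_max=49 a_max=14

a_max = 49/(7/2) = 14
d_a = ½·49·7/2 = 343/4; d_c = 49·14 = 686
d = 2·343/4 + 686 = 1715/2
t_c = 14 > 0 → v_max = v_peak = 49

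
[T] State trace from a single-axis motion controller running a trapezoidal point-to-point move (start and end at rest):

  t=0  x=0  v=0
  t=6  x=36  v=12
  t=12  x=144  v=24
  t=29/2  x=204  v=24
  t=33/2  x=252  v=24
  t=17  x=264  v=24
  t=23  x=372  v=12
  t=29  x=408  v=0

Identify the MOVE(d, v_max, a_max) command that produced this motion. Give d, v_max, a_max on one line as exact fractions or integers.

d=408 v_max=24 a_max=2

final state: t=29, x=408, v=0 → d = 408
a_max = (12−0)/(6−0) = 2
max v = 24 over t∈[12,17] → v_max = 24
check: 24·(12+5) = 408 ✓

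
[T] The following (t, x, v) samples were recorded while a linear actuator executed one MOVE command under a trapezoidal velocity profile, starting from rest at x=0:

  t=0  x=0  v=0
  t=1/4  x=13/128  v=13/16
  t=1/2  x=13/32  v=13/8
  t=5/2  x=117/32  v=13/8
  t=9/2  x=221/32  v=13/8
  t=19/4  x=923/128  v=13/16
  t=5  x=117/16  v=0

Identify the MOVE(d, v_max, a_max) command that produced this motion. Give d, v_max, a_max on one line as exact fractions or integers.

d=117/16 v_max=13/8 a_max=13/4

final state: t=5, x=117/16, v=0 → d = 117/16
a_max = (13/16−0)/(1/4−0) = 13/4
max v = 13/8 over t∈[1/2,9/2] → v_max = 13/8
check: 13/8·(1/2+4) = 117/16 ✓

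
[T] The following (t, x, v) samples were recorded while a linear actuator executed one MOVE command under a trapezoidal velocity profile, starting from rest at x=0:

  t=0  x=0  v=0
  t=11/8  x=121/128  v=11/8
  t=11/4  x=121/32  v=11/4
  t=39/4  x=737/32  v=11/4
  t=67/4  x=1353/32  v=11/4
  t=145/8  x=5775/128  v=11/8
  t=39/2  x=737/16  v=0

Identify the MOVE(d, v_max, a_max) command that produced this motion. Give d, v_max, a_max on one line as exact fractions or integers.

final state: t=39/2, x=737/16, v=0 → d = 737/16
a_max = (11/8−0)/(11/8−0) = 1
max v = 11/4 over t∈[11/4,67/4] → v_max = 11/4
check: 11/4·(11/4+14) = 737/16 ✓

d=737/16 v_max=11/4 a_max=1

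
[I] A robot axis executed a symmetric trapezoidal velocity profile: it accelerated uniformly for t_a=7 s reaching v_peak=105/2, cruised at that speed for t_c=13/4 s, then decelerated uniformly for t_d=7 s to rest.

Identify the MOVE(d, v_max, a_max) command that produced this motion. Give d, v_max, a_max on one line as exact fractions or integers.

d=4305/8 v_max=105/2 a_max=15/2

a_max = (105/2)/7 = 15/2
d_a = ½·105/2·7 = 735/4; d_c = 105/2·13/4 = 1365/8
d = 2·735/4 + 1365/8 = 4305/8
t_c = 13/4 > 0 ⇒ limit active, v_max = 105/2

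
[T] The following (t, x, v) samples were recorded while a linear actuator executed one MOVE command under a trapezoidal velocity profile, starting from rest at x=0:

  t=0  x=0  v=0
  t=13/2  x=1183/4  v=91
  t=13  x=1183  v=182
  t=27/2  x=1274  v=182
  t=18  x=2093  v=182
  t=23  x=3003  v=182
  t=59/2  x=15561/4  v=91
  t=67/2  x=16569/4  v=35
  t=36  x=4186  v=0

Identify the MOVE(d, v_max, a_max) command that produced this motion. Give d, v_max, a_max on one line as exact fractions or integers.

d=4186 v_max=182 a_max=14

final state: t=36, x=4186, v=0 → d = 4186
a_max = (91−0)/(13/2−0) = 14
max v = 182 over t∈[13,23] → v_max = 182
check: 182·(13+10) = 4186 ✓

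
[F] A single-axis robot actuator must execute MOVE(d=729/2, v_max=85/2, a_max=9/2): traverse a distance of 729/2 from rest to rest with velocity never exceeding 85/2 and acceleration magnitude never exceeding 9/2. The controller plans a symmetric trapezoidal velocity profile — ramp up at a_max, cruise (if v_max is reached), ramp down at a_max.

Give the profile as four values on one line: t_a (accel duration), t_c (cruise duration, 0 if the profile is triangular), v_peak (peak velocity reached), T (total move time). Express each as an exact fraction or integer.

t_a=9 t_c=0 v_peak=81/2 T=18

v_max²/a_max = (85/2)²/(9/2) = 7225/18
729/2 < 7225/18 ⇒ no cruise
v_peak = √(729/2·9/2) = √(6561/4) = 81/2
t_a = (81/2)/(9/2) = 9; t_c = 0
T = 2·9 = 18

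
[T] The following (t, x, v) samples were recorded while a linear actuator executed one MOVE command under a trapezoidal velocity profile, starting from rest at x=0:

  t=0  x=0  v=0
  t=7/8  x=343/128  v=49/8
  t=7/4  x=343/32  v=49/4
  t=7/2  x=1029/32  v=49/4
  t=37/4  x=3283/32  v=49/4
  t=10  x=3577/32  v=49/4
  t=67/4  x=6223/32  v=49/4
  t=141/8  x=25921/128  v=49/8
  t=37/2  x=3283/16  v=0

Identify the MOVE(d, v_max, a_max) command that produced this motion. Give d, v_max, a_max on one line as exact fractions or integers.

final state: t=37/2, x=3283/16, v=0 → d = 3283/16
a_max = (49/8−0)/(7/8−0) = 7
max v = 49/4 over t∈[7/4,67/4] → v_max = 49/4
check: 49/4·(7/4+15) = 3283/16 ✓

d=3283/16 v_max=49/4 a_max=7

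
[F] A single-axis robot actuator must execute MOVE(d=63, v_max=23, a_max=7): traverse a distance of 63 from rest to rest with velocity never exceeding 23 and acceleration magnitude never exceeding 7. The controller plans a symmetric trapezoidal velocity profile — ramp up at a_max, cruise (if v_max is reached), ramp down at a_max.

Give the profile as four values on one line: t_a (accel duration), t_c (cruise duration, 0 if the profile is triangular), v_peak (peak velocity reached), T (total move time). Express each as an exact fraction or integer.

t_a=3 t_c=0 v_peak=21 T=6

(v_max)²/a_max = 23²/7 = 529/7
63 < 529/7 so t_c = 0
v_peak = √(63·7) = √441 = 21
t_a = 21/7 = 3; t_c = 0
T = 2·3 = 6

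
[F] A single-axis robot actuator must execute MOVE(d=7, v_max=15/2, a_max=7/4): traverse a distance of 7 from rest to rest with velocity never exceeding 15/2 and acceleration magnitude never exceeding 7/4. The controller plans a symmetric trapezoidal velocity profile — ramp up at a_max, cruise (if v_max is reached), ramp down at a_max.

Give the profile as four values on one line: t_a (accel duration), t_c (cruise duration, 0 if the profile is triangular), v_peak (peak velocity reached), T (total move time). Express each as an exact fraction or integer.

v_max²/a_max = (15/2)²/(7/4) = 225/7
7 < 225/7 → triangular
v_peak = √(7·7/4) = √(49/4) = 7/2
t_a = (7/2)/(7/4) = 2; t_c = 0
T = 2·2 = 4

t_a=2 t_c=0 v_peak=7/2 T=4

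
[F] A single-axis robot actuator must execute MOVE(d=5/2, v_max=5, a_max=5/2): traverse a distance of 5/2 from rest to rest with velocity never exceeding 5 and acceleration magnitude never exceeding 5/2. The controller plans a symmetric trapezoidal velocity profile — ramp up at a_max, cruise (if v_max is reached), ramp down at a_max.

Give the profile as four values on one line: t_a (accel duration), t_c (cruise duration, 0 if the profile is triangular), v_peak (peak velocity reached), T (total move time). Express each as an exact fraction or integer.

t_a=1 t_c=0 v_peak=5/2 T=2

vₘ²/aₘ = 5²/(5/2) = 10
5/2 < 10 so t_c = 0
v_peak = √(5/2·5/2) = √(25/4) = 5/2
t_a = (5/2)/(5/2) = 1; t_c = 0
T = 2·1 = 2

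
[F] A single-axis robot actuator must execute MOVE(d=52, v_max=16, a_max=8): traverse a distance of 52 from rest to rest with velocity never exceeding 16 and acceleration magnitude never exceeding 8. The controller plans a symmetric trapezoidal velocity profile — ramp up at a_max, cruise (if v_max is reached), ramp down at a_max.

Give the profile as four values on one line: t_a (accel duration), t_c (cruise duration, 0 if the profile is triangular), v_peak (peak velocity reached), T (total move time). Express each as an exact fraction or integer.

t_a=2 t_c=5/4 v_peak=16 T=21/4

v_max²/a_max = 16²/8 = 32
52 ≥ 32 so v_max reached
t_a = 16/8 = 2; v_peak = 16
d_cruise = 52 − 32 = 20; t_c = 20/16 = 5/4
T = 2·2 + 5/4 = 21/4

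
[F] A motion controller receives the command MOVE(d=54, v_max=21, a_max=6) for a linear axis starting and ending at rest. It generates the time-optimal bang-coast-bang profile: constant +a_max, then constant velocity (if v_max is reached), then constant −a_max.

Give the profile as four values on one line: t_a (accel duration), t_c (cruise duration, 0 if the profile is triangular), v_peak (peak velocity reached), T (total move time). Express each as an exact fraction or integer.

v_max²/a_max = 21²/6 = 147/2
54 < 147/2 ⇒ no cruise
v_peak = √(54·6) = √324 = 18
t_a = 18/6 = 3; t_c = 0
T = 2·3 = 6

t_a=3 t_c=0 v_peak=18 T=6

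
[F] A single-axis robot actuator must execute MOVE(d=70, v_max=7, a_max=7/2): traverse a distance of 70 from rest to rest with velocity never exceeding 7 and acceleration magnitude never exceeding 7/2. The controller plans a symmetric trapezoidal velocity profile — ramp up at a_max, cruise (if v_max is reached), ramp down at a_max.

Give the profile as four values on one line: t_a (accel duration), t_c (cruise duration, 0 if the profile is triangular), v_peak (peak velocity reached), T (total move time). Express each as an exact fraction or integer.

t_a=2 t_c=8 v_peak=7 T=12

v_max²/a_max = 7²/(7/2) = 14
70 ≥ 14 → trapezoidal
t_a = 7/(7/2) = 2; v_peak = 7
d_cruise = 70 − 14 = 56; t_c = 56/7 = 8
T = 2·2 + 8 = 12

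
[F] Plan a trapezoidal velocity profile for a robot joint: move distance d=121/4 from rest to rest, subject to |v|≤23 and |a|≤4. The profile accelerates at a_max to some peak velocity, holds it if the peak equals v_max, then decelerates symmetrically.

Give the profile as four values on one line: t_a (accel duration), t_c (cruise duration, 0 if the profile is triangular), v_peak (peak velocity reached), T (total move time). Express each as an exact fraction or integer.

vₘ²/aₘ = 23²/4 = 529/4
121/4 < 529/4 → triangular
v_peak = √(121/4·4) = √121 = 11
t_a = 11/4; t_c = 0
T = 2·11/4 = 11/2

t_a=11/4 t_c=0 v_peak=11 T=11/2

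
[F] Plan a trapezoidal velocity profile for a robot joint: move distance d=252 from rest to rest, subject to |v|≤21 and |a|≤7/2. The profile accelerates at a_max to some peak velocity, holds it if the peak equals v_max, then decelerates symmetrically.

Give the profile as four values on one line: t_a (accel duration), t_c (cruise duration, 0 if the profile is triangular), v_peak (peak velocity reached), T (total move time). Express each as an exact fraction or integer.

t_a=6 t_c=6 v_peak=21 T=18

(v_max)²/a_max = 21²/(7/2) = 126
252 ≥ 126 → trapezoidal
t_a = 21/(7/2) = 6; v_peak = 21
d_cruise = 252 − 126 = 126; t_c = 126/21 = 6
T = 2·6 + 6 = 18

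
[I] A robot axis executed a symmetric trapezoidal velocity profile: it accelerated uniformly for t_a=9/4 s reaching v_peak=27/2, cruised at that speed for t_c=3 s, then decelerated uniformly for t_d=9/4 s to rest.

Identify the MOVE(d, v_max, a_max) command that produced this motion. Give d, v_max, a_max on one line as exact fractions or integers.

d=567/8 v_max=27/2 a_max=6

a_max = (27/2)/(9/4) = 6
d_a = ½·27/2·9/4 = 243/16; d_c = 27/2·3 = 81/2
d = 2·243/16 + 81/2 = 567/8
t_c = 3 > 0 ⇒ limit active, v_max = 27/2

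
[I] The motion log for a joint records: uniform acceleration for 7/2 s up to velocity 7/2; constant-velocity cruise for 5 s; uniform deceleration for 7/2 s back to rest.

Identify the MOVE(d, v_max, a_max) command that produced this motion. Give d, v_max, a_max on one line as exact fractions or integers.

a_max = (7/2)/(7/2) = 1
d_a = ½·7/2·7/2 = 49/8; d_c = 7/2·5 = 35/2
d = 2·49/8 + 35/2 = 119/4
t_c = 5 > 0 ⇒ limit active, v_max = 7/2

d=119/4 v_max=7/2 a_max=1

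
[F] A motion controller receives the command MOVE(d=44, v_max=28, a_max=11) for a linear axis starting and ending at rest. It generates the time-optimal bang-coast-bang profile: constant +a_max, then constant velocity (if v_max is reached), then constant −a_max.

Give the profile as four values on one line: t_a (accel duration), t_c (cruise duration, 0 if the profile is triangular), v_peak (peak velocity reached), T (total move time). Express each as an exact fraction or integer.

t_a=2 t_c=0 v_peak=22 T=4

v_max²/a_max = 28²/11 = 784/11
44 < 784/11 so t_c = 0
v_peak = √(44·11) = √484 = 22
t_a = 22/11 = 2; t_c = 0
T = 2·2 = 4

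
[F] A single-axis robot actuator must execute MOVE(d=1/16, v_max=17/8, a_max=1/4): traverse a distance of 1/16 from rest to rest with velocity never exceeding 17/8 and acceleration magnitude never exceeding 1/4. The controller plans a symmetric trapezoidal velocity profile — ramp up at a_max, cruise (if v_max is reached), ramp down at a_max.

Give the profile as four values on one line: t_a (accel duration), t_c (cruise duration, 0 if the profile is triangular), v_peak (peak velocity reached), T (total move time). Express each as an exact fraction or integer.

(v_max)²/a_max = (17/8)²/(1/4) = 289/16
1/16 < 289/16 so t_c = 0
v_peak = √(1/16·1/4) = √(1/64) = 1/8
t_a = (1/8)/(1/4) = 1/2; t_c = 0
T = 2·1/2 = 1

t_a=1/2 t_c=0 v_peak=1/8 T=1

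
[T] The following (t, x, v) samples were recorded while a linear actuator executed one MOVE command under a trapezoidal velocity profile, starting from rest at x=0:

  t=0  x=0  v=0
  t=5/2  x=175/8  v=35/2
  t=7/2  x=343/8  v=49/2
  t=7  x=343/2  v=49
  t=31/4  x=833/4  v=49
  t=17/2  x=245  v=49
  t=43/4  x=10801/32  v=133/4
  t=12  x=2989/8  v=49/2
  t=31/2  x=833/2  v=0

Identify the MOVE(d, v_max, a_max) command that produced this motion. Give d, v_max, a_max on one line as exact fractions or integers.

final state: t=31/2, x=833/2, v=0 → d = 833/2
a_max = (35/2−0)/(5/2−0) = 7
max v = 49 over t∈[7,17/2] → v_max = 49
check: 49·(7+3/2) = 833/2 ✓

d=833/2 v_max=49 a_max=7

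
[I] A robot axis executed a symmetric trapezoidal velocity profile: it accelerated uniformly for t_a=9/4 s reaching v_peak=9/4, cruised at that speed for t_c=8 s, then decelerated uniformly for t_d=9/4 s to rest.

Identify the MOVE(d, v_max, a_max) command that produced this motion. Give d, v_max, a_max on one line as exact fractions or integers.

d=369/16 v_max=9/4 a_max=1

a_max = (9/4)/(9/4) = 1
d_a = ½·9/4·9/4 = 81/32; d_c = 9/4·8 = 18
d = 2·81/32 + 18 = 369/16
t_c = 8 > 0 → v_max = v_peak = 9/4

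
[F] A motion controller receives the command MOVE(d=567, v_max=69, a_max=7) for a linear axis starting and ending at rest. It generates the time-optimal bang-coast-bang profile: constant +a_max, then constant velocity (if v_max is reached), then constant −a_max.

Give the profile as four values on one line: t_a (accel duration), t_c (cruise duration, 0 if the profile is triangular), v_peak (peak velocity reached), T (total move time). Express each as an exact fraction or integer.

(v_max)²/a_max = 69²/7 = 4761/7
567 < 4761/7 so t_c = 0
v_peak = √(567·7) = √3969 = 63
t_a = 63/7 = 9; t_c = 0
T = 2·9 = 18

t_a=9 t_c=0 v_peak=63 T=18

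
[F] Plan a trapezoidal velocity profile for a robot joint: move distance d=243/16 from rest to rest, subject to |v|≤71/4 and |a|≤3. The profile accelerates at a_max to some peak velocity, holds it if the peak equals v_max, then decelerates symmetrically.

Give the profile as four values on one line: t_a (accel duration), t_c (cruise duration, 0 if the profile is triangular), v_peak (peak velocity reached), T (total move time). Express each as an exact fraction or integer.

t_a=9/4 t_c=0 v_peak=27/4 T=9/2

v_max²/a_max = (71/4)²/3 = 5041/48
243/16 < 5041/48 ⇒ no cruise
v_peak = √(243/16·3) = √(729/16) = 27/4
t_a = (27/4)/3 = 9/4; t_c = 0
T = 2·9/4 = 9/2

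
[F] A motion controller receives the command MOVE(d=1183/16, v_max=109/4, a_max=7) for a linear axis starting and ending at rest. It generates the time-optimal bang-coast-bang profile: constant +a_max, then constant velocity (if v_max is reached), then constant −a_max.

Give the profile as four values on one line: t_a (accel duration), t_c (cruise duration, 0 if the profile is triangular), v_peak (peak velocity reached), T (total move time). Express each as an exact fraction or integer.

vₘ²/aₘ = (109/4)²/7 = 11881/112
1183/16 < 11881/112 so t_c = 0
v_peak = √(1183/16·7) = √(8281/16) = 91/4
t_a = (91/4)/7 = 13/4; t_c = 0
T = 2·13/4 = 13/2

t_a=13/4 t_c=0 v_peak=91/4 T=13/2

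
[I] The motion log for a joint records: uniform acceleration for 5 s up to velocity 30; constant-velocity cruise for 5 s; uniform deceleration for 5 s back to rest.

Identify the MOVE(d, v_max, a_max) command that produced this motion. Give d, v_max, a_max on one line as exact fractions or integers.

d=300 v_max=30 a_max=6

a_max = 30/5 = 6
d_a = ½·30·5 = 75; d_c = 30·5 = 150
d = 2·75 + 150 = 300
t_c = 5 > 0 → v_max = v_peak = 30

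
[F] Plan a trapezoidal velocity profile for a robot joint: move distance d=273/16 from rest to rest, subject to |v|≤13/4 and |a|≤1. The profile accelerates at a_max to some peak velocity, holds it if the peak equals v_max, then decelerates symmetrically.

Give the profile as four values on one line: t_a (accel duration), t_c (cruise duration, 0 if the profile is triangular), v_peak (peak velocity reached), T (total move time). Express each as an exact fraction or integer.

t_a=13/4 t_c=2 v_peak=13/4 T=17/2

(v_max)²/a_max = (13/4)²/1 = 169/16
273/16 ≥ 169/16 → trapezoidal
t_a = (13/4)/1 = 13/4; v_peak = 13/4
d_cruise = 273/16 − 169/16 = 13/2; t_c = (13/2)/(13/4) = 2
T = 2·13/4 + 2 = 17/2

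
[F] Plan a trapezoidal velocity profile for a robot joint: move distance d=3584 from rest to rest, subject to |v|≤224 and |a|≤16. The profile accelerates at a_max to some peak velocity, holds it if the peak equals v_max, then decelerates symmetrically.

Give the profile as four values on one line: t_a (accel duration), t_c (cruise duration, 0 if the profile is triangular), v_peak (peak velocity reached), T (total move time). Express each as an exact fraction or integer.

v_max²/a_max = 224²/16 = 3136
3584 ≥ 3136 so v_max reached
t_a = 224/16 = 14; v_peak = 224
d_cruise = 3584 − 3136 = 448; t_c = 448/224 = 2
T = 2·14 + 2 = 30

t_a=14 t_c=2 v_peak=224 T=30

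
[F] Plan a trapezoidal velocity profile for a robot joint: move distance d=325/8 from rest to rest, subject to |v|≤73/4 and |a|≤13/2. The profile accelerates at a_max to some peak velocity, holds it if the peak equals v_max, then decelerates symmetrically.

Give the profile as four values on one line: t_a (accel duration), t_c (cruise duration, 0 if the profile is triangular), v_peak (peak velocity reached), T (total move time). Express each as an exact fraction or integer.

t_a=5/2 t_c=0 v_peak=65/4 T=5

v_max²/a_max = (73/4)²/(13/2) = 5329/104
325/8 < 5329/104 so t_c = 0
v_peak = √(325/8·13/2) = √(4225/16) = 65/4
t_a = (65/4)/(13/2) = 5/2; t_c = 0
T = 2·5/2 = 5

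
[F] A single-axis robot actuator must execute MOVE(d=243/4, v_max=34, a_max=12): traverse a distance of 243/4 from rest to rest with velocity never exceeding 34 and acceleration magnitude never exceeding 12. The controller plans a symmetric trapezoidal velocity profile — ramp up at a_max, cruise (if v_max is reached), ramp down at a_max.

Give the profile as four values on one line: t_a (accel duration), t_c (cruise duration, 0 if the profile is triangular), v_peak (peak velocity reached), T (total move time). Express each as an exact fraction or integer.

t_a=9/4 t_c=0 v_peak=27 T=9/2

(v_max)²/a_max = 34²/12 = 289/3
243/4 < 289/3 → triangular
v_peak = √(243/4·12) = √729 = 27
t_a = 27/12 = 9/4; t_c = 0
T = 2·9/4 = 9/2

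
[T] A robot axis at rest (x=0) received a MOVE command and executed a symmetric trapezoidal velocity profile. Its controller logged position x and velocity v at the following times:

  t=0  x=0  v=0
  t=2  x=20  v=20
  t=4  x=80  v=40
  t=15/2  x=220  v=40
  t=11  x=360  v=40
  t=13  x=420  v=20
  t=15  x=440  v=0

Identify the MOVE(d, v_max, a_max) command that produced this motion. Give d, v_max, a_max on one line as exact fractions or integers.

final state: t=15, x=440, v=0 → d = 440
a_max = (20−0)/(2−0) = 10
max v = 40 over t∈[4,11] → v_max = 40
check: 40·(4+7) = 440 ✓

d=440 v_max=40 a_max=10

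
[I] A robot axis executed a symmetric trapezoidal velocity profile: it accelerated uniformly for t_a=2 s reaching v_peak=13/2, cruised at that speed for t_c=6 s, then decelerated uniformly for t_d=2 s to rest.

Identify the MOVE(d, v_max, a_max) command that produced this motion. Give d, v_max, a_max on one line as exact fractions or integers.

a_max = (13/2)/2 = 13/4
d_a = ½·13/2·2 = 13/2; d_c = 13/2·6 = 39
d = 2·13/2 + 39 = 52
t_c = 6 > 0 ⇒ limit active, v_max = 13/2

d=52 v_max=13/2 a_max=13/4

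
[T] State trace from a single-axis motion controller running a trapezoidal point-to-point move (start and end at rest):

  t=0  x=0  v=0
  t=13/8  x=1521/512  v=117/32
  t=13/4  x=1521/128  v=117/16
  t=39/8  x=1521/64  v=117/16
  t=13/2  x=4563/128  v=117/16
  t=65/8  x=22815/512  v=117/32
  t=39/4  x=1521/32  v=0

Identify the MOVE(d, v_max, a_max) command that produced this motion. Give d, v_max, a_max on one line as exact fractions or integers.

d=1521/32 v_max=117/16 a_max=9/4

final state: t=39/4, x=1521/32, v=0 → d = 1521/32
a_max = (117/32−0)/(13/8−0) = 9/4
max v = 117/16 over t∈[13/4,13/2] → v_max = 117/16
check: 117/16·(13/4+13/4) = 1521/32 ✓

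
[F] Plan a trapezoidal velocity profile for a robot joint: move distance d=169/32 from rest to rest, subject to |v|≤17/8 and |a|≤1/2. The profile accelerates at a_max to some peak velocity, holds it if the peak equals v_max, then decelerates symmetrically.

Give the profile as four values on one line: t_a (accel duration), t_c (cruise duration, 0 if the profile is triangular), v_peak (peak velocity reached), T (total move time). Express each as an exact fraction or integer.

t_a=13/4 t_c=0 v_peak=13/8 T=13/2

vₘ²/aₘ = (17/8)²/(1/2) = 289/32
169/32 < 289/32 ⇒ no cruise
v_peak = √(169/32·1/2) = √(169/64) = 13/8
t_a = (13/8)/(1/2) = 13/4; t_c = 0
T = 2·13/4 = 13/2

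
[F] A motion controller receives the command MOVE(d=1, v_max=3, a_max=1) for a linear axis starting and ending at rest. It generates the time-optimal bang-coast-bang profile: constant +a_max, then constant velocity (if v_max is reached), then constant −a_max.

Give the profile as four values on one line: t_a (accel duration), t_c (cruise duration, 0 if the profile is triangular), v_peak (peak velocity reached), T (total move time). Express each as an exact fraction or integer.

(v_max)²/a_max = 3²/1 = 9
1 < 9 ⇒ no cruise
v_peak = √(1·1) = √1 = 1
t_a = 1/1 = 1; t_c = 0
T = 2·1 = 2

t_a=1 t_c=0 v_peak=1 T=2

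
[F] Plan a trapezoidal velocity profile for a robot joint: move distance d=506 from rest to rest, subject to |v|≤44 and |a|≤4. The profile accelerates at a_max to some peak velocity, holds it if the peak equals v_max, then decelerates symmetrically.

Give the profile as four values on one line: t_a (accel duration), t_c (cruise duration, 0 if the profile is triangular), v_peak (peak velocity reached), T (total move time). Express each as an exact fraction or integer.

vₘ²/aₘ = 44²/4 = 484
506 ≥ 484 so v_max reached
t_a = 44/4 = 11; v_peak = 44
d_cruise = 506 − 484 = 22; t_c = 22/44 = 1/2
T = 2·11 + 1/2 = 45/2

t_a=11 t_c=1/2 v_peak=44 T=45/2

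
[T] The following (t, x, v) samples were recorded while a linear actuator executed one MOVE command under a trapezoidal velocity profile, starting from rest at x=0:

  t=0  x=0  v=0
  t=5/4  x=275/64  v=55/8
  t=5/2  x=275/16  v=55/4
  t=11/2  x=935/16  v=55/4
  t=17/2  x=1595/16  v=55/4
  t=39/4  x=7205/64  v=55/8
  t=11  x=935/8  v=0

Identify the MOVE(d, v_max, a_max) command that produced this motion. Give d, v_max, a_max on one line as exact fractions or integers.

d=935/8 v_max=55/4 a_max=11/2

final state: t=11, x=935/8, v=0 → d = 935/8
a_max = (55/8−0)/(5/4−0) = 11/2
max v = 55/4 over t∈[5/2,17/2] → v_max = 55/4
check: 55/4·(5/2+6) = 935/8 ✓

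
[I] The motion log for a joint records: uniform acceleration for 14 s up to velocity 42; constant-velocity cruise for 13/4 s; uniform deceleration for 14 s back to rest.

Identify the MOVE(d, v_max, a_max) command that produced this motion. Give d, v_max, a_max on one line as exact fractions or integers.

d=1449/2 v_max=42 a_max=3

a_max = 42/14 = 3
d_a = ½·42·14 = 294; d_c = 42·13/4 = 273/2
d = 2·294 + 273/2 = 1449/2
t_c = 13/4 > 0 → v_max = v_peak = 42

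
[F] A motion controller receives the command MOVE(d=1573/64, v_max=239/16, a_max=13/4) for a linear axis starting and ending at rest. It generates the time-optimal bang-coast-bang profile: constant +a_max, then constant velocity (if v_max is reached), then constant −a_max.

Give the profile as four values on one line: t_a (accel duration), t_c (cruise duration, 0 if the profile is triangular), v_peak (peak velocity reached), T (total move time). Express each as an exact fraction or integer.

(v_max)²/a_max = (239/16)²/(13/4) = 57121/832
1573/64 < 57121/832 so t_c = 0
v_peak = √(1573/64·13/4) = √(20449/256) = 143/16
t_a = (143/16)/(13/4) = 11/4; t_c = 0
T = 2·11/4 = 11/2

t_a=11/4 t_c=0 v_peak=143/16 T=11/2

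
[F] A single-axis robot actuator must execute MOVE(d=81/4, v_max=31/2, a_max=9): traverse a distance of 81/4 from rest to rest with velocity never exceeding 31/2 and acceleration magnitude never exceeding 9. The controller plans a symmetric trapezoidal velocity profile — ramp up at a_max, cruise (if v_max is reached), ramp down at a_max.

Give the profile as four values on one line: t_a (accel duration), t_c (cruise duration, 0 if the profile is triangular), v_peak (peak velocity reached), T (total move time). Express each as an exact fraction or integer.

t_a=3/2 t_c=0 v_peak=27/2 T=3

v_max²/a_max = (31/2)²/9 = 961/36
81/4 < 961/36 so t_c = 0
v_peak = √(81/4·9) = √(729/4) = 27/2
t_a = (27/2)/9 = 3/2; t_c = 0
T = 2·3/2 = 3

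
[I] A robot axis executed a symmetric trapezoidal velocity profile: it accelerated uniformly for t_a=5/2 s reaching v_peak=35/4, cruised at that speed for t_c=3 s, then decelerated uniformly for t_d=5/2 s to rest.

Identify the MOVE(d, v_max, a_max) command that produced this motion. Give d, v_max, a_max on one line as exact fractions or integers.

a_max = (35/4)/(5/2) = 7/2
d_a = ½·35/4·5/2 = 175/16; d_c = 35/4·3 = 105/4
d = 2·175/16 + 105/4 = 385/8
t_c = 3 > 0 so v_max = 35/4

d=385/8 v_max=35/4 a_max=7/2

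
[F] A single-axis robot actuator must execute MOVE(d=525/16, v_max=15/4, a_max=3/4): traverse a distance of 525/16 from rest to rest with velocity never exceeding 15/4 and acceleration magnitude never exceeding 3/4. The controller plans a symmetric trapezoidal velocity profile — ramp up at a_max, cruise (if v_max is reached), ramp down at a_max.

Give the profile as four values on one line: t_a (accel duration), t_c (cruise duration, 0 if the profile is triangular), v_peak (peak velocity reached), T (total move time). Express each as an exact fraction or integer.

t_a=5 t_c=15/4 v_peak=15/4 T=55/4

(v_max)²/a_max = (15/4)²/(3/4) = 75/4
525/16 ≥ 75/4 → trapezoidal
t_a = (15/4)/(3/4) = 5; v_peak = 15/4
d_cruise = 525/16 − 75/4 = 225/16; t_c = (225/16)/(15/4) = 15/4
T = 2·5 + 15/4 = 55/4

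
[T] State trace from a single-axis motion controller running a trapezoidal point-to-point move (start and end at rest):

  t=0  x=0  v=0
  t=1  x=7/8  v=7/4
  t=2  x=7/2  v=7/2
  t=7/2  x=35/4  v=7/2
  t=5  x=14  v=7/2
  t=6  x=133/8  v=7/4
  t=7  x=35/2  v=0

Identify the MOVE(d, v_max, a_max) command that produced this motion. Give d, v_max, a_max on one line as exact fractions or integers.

final state: t=7, x=35/2, v=0 → d = 35/2
a_max = (7/4−0)/(1−0) = 7/4
max v = 7/2 over t∈[2,5] → v_max = 7/2
check: 7/2·(2+3) = 35/2 ✓

d=35/2 v_max=7/2 a_max=7/4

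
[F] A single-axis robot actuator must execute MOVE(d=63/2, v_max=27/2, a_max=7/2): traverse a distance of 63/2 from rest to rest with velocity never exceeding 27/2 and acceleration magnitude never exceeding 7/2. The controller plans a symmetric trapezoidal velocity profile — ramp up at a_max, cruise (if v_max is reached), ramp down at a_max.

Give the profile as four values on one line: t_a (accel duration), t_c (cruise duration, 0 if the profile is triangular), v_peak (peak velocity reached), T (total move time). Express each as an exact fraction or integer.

t_a=3 t_c=0 v_peak=21/2 T=6

(v_max)²/a_max = (27/2)²/(7/2) = 729/14
63/2 < 729/14 → triangular
v_peak = √(63/2·7/2) = √(441/4) = 21/2
t_a = (21/2)/(7/2) = 3; t_c = 0
T = 2·3 = 6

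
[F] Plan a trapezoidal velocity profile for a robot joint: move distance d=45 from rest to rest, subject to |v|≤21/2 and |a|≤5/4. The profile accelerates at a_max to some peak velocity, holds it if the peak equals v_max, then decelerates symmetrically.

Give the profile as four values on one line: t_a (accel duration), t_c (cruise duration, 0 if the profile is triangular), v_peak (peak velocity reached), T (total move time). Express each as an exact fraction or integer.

vₘ²/aₘ = (21/2)²/(5/4) = 441/5
45 < 441/5 → triangular
v_peak = √(45·5/4) = √(225/4) = 15/2
t_a = (15/2)/(5/4) = 6; t_c = 0
T = 2·6 = 12

t_a=6 t_c=0 v_peak=15/2 T=12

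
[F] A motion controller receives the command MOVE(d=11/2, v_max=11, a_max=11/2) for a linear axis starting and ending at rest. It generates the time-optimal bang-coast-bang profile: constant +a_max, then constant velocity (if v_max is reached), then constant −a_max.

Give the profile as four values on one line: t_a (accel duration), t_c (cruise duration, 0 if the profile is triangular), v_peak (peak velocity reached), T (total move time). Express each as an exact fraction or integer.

t_a=1 t_c=0 v_peak=11/2 T=2

vₘ²/aₘ = 11²/(11/2) = 22
11/2 < 22 → triangular
v_peak = √(11/2·11/2) = √(121/4) = 11/2
t_a = (11/2)/(11/2) = 1; t_c = 0
T = 2·1 = 2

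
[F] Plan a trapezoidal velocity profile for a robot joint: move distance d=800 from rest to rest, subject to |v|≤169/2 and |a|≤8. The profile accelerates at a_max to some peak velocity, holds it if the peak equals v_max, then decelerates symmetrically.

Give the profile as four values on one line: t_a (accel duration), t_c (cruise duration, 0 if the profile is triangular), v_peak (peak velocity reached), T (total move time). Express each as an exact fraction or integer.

(v_max)²/a_max = (169/2)²/8 = 28561/32
800 < 28561/32 → triangular
v_peak = √(800·8) = √6400 = 80
t_a = 80/8 = 10; t_c = 0
T = 2·10 = 20

t_a=10 t_c=0 v_peak=80 T=20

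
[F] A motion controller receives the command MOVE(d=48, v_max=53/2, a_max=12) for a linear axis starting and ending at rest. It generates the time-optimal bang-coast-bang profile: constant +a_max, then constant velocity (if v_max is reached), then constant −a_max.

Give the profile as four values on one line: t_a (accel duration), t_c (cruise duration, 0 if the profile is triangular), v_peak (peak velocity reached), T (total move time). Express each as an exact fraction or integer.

t_a=2 t_c=0 v_peak=24 T=4

vₘ²/aₘ = (53/2)²/12 = 2809/48
48 < 2809/48 so t_c = 0
v_peak = √(48·12) = √576 = 24
t_a = 24/12 = 2; t_c = 0
T = 2·2 = 4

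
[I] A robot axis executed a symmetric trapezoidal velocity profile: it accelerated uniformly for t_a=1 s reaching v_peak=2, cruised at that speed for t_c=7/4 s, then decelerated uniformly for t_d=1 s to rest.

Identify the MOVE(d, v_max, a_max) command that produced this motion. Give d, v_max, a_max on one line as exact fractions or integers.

a_max = 2/1 = 2
d_a = ½·2·1 = 1; d_c = 2·7/4 = 7/2
d = 2·1 + 7/2 = 11/2
t_c = 7/4 > 0 → v_max = v_peak = 2

d=11/2 v_max=2 a_max=2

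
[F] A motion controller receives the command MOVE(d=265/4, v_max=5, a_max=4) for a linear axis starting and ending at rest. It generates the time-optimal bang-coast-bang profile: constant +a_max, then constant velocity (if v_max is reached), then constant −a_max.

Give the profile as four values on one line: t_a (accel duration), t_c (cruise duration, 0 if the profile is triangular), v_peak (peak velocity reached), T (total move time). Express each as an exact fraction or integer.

vₘ²/aₘ = 5²/4 = 25/4
265/4 ≥ 25/4 so v_max reached
t_a = 5/4; v_peak = 5
d_cruise = 265/4 − 25/4 = 60; t_c = 60/5 = 12
T = 2·5/4 + 12 = 29/2

t_a=5/4 t_c=12 v_peak=5 T=29/2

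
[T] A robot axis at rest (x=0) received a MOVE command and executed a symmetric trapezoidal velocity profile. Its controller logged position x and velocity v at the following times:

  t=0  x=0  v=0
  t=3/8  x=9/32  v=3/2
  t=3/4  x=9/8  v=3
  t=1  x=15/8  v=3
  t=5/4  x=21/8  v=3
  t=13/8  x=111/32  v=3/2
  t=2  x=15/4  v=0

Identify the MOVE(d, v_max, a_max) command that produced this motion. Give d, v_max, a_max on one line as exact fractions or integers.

d=15/4 v_max=3 a_max=4

final state: t=2, x=15/4, v=0 → d = 15/4
a_max = (3/2−0)/(3/8−0) = 4
max v = 3 over t∈[3/4,5/4] → v_max = 3
check: 3·(3/4+1/2) = 15/4 ✓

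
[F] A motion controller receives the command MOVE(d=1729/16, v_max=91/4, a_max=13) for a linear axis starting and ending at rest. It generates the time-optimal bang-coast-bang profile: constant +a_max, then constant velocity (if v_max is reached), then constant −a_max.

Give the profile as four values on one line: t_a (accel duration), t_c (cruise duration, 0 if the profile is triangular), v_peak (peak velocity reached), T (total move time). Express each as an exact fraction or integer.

v_max²/a_max = (91/4)²/13 = 637/16
1729/16 ≥ 637/16 so v_max reached
t_a = (91/4)/13 = 7/4; v_peak = 91/4
d_cruise = 1729/16 − 637/16 = 273/4; t_c = (273/4)/(91/4) = 3
T = 2·7/4 + 3 = 13/2

t_a=7/4 t_c=3 v_peak=91/4 T=13/2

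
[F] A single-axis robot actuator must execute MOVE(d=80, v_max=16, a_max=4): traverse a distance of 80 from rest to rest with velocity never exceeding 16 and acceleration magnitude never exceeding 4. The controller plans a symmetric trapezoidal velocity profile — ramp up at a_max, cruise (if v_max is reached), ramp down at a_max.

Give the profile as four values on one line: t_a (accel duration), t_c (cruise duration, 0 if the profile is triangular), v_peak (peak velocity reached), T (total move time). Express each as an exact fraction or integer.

t_a=4 t_c=1 v_peak=16 T=9

vₘ²/aₘ = 16²/4 = 64
80 ≥ 64 → trapezoidal
t_a = 16/4 = 4; v_peak = 16
d_cruise = 80 − 64 = 16; t_c = 16/16 = 1
T = 2·4 + 1 = 9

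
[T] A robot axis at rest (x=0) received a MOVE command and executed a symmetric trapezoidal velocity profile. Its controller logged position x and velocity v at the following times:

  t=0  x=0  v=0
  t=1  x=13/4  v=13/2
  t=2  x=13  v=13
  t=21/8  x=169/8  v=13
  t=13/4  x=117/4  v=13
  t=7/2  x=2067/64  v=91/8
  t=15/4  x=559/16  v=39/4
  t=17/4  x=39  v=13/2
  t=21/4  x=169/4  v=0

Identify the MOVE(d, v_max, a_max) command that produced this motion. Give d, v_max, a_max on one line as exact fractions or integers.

final state: t=21/4, x=169/4, v=0 → d = 169/4
a_max = (13/2−0)/(1−0) = 13/2
max v = 13 over t∈[2,13/4] → v_max = 13
check: 13·(2+5/4) = 169/4 ✓

d=169/4 v_max=13 a_max=13/2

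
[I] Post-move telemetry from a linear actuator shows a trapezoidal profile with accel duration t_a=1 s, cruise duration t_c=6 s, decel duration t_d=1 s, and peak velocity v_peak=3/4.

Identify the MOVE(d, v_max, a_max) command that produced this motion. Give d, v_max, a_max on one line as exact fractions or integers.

a_max = (3/4)/1 = 3/4
d_a = ½·3/4·1 = 3/8; d_c = 3/4·6 = 9/2
d = 2·3/8 + 9/2 = 21/4
t_c = 6 > 0 → v_max = v_peak = 3/4

d=21/4 v_max=3/4 a_max=3/4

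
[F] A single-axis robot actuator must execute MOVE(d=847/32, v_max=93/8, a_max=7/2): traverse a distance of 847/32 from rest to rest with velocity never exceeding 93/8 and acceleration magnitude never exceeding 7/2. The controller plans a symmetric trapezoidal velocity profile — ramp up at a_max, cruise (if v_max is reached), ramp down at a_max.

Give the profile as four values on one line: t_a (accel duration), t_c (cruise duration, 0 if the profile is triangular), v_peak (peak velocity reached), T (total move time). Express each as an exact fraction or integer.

(v_max)²/a_max = (93/8)²/(7/2) = 8649/224
847/32 < 8649/224 → triangular
v_peak = √(847/32·7/2) = √(5929/64) = 77/8
t_a = (77/8)/(7/2) = 11/4; t_c = 0
T = 2·11/4 = 11/2

t_a=11/4 t_c=0 v_peak=77/8 T=11/2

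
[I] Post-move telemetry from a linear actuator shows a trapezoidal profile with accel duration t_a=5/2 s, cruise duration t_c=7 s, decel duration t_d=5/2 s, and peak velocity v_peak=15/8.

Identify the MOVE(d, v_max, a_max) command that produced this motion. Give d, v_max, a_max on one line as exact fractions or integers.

a_max = (15/8)/(5/2) = 3/4
d_a = ½·15/8·5/2 = 75/32; d_c = 15/8·7 = 105/8
d = 2·75/32 + 105/8 = 285/16
t_c = 7 > 0 so v_max = 15/8

d=285/16 v_max=15/8 a_max=3/4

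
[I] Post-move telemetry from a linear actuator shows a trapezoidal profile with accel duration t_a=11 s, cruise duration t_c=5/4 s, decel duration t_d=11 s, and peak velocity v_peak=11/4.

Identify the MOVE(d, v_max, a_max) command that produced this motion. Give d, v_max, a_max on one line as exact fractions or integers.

a_max = (11/4)/11 = 1/4
d_a = ½·11/4·11 = 121/8; d_c = 11/4·5/4 = 55/16
d = 2·121/8 + 55/16 = 539/16
t_c = 5/4 > 0 → v_max = v_peak = 11/4

d=539/16 v_max=11/4 a_max=1/4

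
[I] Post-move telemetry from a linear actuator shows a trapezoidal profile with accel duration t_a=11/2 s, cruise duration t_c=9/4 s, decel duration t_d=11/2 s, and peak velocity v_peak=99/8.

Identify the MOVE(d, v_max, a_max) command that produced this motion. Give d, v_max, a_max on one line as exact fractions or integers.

a_max = (99/8)/(11/2) = 9/4
d_a = ½·99/8·11/2 = 1089/32; d_c = 99/8·9/4 = 891/32
d = 2·1089/32 + 891/32 = 3069/32
t_c = 9/4 > 0 so v_max = 99/8

d=3069/32 v_max=99/8 a_max=9/4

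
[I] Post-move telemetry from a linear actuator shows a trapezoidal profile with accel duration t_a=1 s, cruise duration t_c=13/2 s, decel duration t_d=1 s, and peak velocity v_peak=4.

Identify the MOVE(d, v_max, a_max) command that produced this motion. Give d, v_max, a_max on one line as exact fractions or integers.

a_max = 4/1 = 4
d_a = ½·4·1 = 2; d_c = 4·13/2 = 26
d = 2·2 + 26 = 30
t_c = 13/2 > 0 → v_max = v_peak = 4

d=30 v_max=4 a_max=4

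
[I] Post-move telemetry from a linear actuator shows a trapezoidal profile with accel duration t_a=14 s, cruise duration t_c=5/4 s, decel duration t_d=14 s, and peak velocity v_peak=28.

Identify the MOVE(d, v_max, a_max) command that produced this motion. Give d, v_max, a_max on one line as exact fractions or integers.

a_max = 28/14 = 2
d_a = ½·28·14 = 196; d_c = 28·5/4 = 35
d = 2·196 + 35 = 427
t_c = 5/4 > 0 → v_max = v_peak = 28

d=427 v_max=28 a_max=2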